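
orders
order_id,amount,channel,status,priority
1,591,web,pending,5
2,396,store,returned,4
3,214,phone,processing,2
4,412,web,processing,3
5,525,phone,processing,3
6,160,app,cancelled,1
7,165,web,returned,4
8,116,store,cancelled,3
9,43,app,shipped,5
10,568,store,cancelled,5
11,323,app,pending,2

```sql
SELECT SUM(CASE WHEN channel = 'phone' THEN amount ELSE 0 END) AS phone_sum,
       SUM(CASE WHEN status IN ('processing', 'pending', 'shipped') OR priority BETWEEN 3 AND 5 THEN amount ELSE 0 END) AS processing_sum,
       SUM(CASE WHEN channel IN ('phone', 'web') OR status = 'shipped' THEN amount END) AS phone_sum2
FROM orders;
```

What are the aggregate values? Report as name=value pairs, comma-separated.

phone_sum=739, processing_sum=3353, phone_sum2=1950

[phone_sum: channel = 'phone']
order_id=1: ✗
order_id=2: ✗
order_id=3: ✓ → 214
order_id=4: ✗
order_id=5: ✓ → 525
order_id=6: ✗
order_id=7: ✗
order_id=8: ✗
order_id=9: ✗
order_id=10: ✗
order_id=11: ✗
phone_sum = 214 + 525 = 739
—
[processing_sum: status IN ('processing', 'pending', 'shipped') OR priority BETWEEN 3 AND 5]
order_id=1: ✓ → 591
order_id=2: ✓ → 396
order_id=3: ✓ → 214
order_id=4: ✓ → 412
order_id=5: ✓ → 525
order_id=6: ✗
order_id=7: ✓ → 165
order_id=8: ✓ → 116
order_id=9: ✓ → 43
order_id=10: ✓ → 568
order_id=11: ✓ → 323
processing_sum = 591 + 396 + 214 + 412 + 525 + 165 + 116 + 43 + 568 + 323 = 3353
—
[phone_sum2: channel IN ('phone', 'web') OR status = 'shipped']
order_id=1: ✓ → 591
order_id=2: ✗
order_id=3: ✓ → 214
order_id=4: ✓ → 412
order_id=5: ✓ → 525
order_id=6: ✗
order_id=7: ✓ → 165
order_id=8: ✗
order_id=9: ✓ → 43
order_id=10: ✗
order_id=11: ✗
phone_sum2 = 591 + 214 + 412 + 525 + 165 + 43 = 1950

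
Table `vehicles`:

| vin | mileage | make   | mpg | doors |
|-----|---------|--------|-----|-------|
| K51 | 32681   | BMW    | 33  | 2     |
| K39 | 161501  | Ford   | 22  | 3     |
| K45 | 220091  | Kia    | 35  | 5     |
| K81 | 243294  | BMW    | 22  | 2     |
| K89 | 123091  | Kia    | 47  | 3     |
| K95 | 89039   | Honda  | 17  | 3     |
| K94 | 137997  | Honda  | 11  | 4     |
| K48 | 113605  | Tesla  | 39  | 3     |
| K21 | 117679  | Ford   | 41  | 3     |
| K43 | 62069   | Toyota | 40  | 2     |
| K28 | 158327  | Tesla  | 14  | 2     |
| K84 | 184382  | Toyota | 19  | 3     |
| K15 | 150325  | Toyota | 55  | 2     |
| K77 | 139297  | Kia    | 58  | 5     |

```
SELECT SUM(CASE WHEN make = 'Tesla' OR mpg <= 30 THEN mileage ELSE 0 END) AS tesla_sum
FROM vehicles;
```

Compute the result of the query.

1088145

vin=K51: ✗
vin=K39: ✓ → 161501
vin=K45: ✗
vin=K81: ✓ → 243294
vin=K89: ✗
vin=K95: ✓ → 89039
vin=K94: ✓ → 137997
vin=K48: ✓ → 113605
vin=K21: ✗
vin=K43: ✗
vin=K28: ✓ → 158327
vin=K84: ✓ → 184382
vin=K15: ✗
vin=K77: ✗
tesla_sum = 161501 + 243294 + 89039 + 137997 + 113605 + 158327 + 184382 = 1088145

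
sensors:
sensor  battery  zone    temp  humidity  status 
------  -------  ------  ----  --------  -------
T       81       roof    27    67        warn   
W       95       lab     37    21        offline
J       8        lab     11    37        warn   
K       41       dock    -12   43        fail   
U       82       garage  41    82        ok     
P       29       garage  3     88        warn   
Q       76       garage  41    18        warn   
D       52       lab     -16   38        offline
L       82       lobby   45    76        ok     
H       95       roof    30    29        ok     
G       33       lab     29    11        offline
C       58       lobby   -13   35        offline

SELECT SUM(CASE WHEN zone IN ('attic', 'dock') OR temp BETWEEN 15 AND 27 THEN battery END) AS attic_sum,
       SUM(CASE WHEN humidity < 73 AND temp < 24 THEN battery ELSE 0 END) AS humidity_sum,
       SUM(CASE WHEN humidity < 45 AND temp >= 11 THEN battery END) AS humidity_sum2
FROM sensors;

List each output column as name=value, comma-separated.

[attic_sum: zone IN ('attic', 'dock') OR temp BETWEEN 15 AND 27]
sensor=T: ✓ → 81
sensor=W: ✗
sensor=J: ✗
sensor=K: ✓ → 41
sensor=U: ✗
sensor=P: ✗
sensor=Q: ✗
sensor=D: ✗
sensor=L: ✗
sensor=H: ✗
sensor=G: ✗
sensor=C: ✗
attic_sum = 81 + 41 = 122
—
[humidity_sum: humidity < 73 AND temp < 24]
sensor=T: ✗
sensor=W: ✗
sensor=J: ✓ → 8
sensor=K: ✓ → 41
sensor=U: ✗
sensor=P: ✗
sensor=Q: ✗
sensor=D: ✓ → 52
sensor=L: ✗
sensor=H: ✗
sensor=G: ✗
sensor=C: ✓ → 58
humidity_sum = 8 + 41 + 52 + 58 = 159
—
[humidity_sum2: humidity < 45 AND temp >= 11]
sensor=T: ✗
sensor=W: ✓ → 95
sensor=J: ✓ → 8
sensor=K: ✗
sensor=U: ✗
sensor=P: ✗
sensor=Q: ✓ → 76
sensor=D: ✗
sensor=L: ✗
sensor=H: ✓ → 95
sensor=G: ✓ → 33
sensor=C: ✗
humidity_sum2 = 95 + 8 + 76 + 95 + 33 = 307

attic_sum=122, humidity_sum=159, humidity_sum2=307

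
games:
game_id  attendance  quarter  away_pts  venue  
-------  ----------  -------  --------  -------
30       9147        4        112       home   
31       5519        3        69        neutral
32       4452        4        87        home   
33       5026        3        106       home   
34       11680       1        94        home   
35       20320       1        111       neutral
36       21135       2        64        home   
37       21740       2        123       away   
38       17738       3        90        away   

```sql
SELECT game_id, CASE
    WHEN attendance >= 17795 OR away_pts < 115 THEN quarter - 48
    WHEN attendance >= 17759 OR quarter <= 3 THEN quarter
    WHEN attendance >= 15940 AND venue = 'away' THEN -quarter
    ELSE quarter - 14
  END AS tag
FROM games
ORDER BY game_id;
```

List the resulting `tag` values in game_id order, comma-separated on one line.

-44, -45, -44, -45, -47, -47, -46, -46, -45

game_id=30: attendance >= 17795 OR away_pts < 115 → -44
game_id=31: attendance >= 17795 OR away_pts < 115 → -45
game_id=32: attendance >= 17795 OR away_pts < 115 → -44
game_id=33: attendance >= 17795 OR away_pts < 115 → -45
game_id=34: attendance >= 17795 OR away_pts < 115 → -47
game_id=35: attendance >= 17795 OR away_pts < 115 → -47
game_id=36: attendance >= 17795 OR away_pts < 115 → -46
game_id=37: attendance >= 17795 OR away_pts < 115 → -46
game_id=38: attendance >= 17795 OR away_pts < 115 → -45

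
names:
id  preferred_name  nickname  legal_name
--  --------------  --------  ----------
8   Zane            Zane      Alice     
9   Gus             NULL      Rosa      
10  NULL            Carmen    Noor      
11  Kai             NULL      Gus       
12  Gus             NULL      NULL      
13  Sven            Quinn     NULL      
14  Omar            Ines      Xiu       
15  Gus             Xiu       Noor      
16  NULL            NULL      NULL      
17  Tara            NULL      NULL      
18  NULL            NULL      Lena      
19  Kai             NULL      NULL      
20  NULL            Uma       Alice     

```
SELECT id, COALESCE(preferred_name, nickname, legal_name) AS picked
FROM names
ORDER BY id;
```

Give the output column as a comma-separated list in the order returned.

id=8: preferred_name=Zane → Zane
id=9: preferred_name=Gus → Gus
id=10: preferred_name=NULL, nickname=Carmen → Carmen
id=11: preferred_name=Kai → Kai
id=12: preferred_name=Gus → Gus
id=13: preferred_name=Sven → Sven
id=14: preferred_name=Omar → Omar
id=15: preferred_name=Gus → Gus
id=16: preferred_name=NULL, nickname=NULL, legal_name=NULL (all NULL) → NULL
id=17: preferred_name=Tara → Tara
id=18: preferred_name=NULL, nickname=NULL, legal_name=Lena → Lena
id=19: preferred_name=Kai → Kai
id=20: preferred_name=NULL, nickname=Uma → Uma

Zane, Gus, Carmen, Kai, Gus, Sven, Omar, Gus, NULL, Tara, Lena, Kai, Uma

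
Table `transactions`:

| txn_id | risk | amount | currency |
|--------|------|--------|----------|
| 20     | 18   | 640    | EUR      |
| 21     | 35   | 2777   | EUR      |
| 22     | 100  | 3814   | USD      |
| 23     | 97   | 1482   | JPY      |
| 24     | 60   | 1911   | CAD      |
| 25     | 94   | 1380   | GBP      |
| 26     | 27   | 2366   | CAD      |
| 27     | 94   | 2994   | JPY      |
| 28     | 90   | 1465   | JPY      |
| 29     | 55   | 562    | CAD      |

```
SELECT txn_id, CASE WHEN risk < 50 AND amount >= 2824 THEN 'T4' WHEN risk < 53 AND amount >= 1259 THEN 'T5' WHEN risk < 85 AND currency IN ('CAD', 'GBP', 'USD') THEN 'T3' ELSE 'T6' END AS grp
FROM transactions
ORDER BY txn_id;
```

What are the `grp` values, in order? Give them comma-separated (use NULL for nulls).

txn_id=20: ELSE → T6
txn_id=21: risk < 53 AND amount >= 1259 → T5
txn_id=22: ELSE → T6
txn_id=23: ELSE → T6
txn_id=24: risk < 85 AND currency IN ('CAD', 'GBP', 'USD') → T3
txn_id=25: ELSE → T6
txn_id=26: risk < 53 AND amount >= 1259 → T5
txn_id=27: ELSE → T6
txn_id=28: ELSE → T6
txn_id=29: risk < 85 AND currency IN ('CAD', 'GBP', 'USD') → T3

T6, T5, T6, T6, T3, T6, T5, T6, T6, T3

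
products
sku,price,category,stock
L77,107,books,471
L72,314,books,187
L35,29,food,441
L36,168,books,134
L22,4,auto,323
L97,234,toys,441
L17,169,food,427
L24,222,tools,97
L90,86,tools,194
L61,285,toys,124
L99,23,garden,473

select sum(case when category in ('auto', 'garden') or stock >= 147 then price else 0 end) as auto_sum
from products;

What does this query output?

sku=L77: ✓ → 107
sku=L72: ✓ → 314
sku=L35: ✓ → 29
sku=L36: ✗
sku=L22: ✓ → 4
sku=L97: ✓ → 234
sku=L17: ✓ → 169
sku=L24: ✗
sku=L90: ✓ → 86
sku=L61: ✗
sku=L99: ✓ → 23
auto_sum = 107 + 314 + 29 + 4 + 234 + 169 + 86 + 23 = 966

966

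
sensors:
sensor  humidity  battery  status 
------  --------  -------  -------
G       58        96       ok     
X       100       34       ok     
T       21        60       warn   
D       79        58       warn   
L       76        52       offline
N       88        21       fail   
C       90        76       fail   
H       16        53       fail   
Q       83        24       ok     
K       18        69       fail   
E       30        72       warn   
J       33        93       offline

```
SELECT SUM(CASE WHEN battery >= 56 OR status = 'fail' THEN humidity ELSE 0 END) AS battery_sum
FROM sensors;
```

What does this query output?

sensor=G: ✓ → 58
sensor=X: ✗
sensor=T: ✓ → 21
sensor=D: ✓ → 79
sensor=L: ✗
sensor=N: ✓ → 88
sensor=C: ✓ → 90
sensor=H: ✓ → 16
sensor=Q: ✗
sensor=K: ✓ → 18
sensor=E: ✓ → 30
sensor=J: ✓ → 33
battery_sum = 58 + 21 + 79 + 88 + 90 + 16 + 18 + 30 + 33 = 433

433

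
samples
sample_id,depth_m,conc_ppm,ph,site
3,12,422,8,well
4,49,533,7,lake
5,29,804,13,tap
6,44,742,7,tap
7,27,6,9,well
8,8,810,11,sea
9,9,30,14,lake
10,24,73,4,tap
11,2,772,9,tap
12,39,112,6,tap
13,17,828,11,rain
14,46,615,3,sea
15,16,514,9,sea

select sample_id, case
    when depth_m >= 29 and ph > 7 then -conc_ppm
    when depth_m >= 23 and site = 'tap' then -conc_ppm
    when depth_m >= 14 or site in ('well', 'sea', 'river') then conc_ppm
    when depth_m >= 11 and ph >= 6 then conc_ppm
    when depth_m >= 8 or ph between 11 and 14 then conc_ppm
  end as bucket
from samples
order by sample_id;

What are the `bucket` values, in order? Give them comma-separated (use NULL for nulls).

422, 533, -804, -742, 6, 810, 30, -73, NULL, -112, 828, 615, 514

sample_id=3: depth_m >= 14 or site in ('well', 'sea', 'river') → 422
sample_id=4: depth_m >= 14 or site in ('well', 'sea', 'river') → 533
sample_id=5: depth_m >= 29 and ph > 7 → -804
sample_id=6: depth_m >= 23 and site = 'tap' → -742
sample_id=7: depth_m >= 14 or site in ('well', 'sea', 'river') → 6
sample_id=8: depth_m >= 14 or site in ('well', 'sea', 'river') → 810
sample_id=9: depth_m >= 8 or ph between 11 and 14 → 30
sample_id=10: depth_m >= 23 and site = 'tap' → -73
sample_id=11: (no match → NULL) → NULL
sample_id=12: depth_m >= 23 and site = 'tap' → -112
sample_id=13: depth_m >= 14 or site in ('well', 'sea', 'river') → 828
sample_id=14: depth_m >= 14 or site in ('well', 'sea', 'river') → 615
sample_id=15: depth_m >= 14 or site in ('well', 'sea', 'river') → 514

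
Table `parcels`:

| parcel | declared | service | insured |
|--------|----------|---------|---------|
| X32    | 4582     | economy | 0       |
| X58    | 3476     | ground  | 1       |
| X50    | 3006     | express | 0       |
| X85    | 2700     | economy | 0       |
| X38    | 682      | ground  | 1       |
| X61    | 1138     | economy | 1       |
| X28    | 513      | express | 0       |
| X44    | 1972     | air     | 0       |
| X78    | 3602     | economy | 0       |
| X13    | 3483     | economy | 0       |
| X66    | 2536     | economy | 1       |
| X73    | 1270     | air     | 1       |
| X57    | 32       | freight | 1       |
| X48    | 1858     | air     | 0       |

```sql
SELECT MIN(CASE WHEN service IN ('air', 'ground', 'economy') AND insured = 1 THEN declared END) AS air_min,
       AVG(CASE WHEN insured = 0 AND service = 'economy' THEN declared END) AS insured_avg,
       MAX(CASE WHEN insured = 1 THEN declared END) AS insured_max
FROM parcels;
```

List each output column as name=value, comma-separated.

air_min=682, insured_avg=3591.75, insured_max=3476

[air_min: service IN ('air', 'ground', 'economy') AND insured = 1]
parcel=X32: ✗
parcel=X58: ✓ → 3476
parcel=X50: ✗
parcel=X85: ✗
parcel=X38: ✓ → 682
parcel=X61: ✓ → 1138
parcel=X28: ✗
parcel=X44: ✗
parcel=X78: ✗
parcel=X13: ✗
parcel=X66: ✓ → 2536
parcel=X73: ✓ → 1270
parcel=X57: ✗
parcel=X48: ✗
air_min = MIN(3476, 682, 1138, 2536, 1270) = 682
—
[insured_avg: insured = 0 AND service = 'economy']
parcel=X32: ✓ → 4582
parcel=X58: ✗
parcel=X50: ✗
parcel=X85: ✓ → 2700
parcel=X38: ✗
parcel=X61: ✗
parcel=X28: ✗
parcel=X44: ✗
parcel=X78: ✓ → 3602
parcel=X13: ✓ → 3483
parcel=X66: ✗
parcel=X73: ✗
parcel=X57: ✗
parcel=X48: ✗
insured_avg = (4582 + 2700 + 3602 + 3483) / 4 = 3591.75
—
[insured_max: insured = 1]
parcel=X32: ✗
parcel=X58: ✓ → 3476
parcel=X50: ✗
parcel=X85: ✗
parcel=X38: ✓ → 682
parcel=X61: ✓ → 1138
parcel=X28: ✗
parcel=X44: ✗
parcel=X78: ✗
parcel=X13: ✗
parcel=X66: ✓ → 2536
parcel=X73: ✓ → 1270
parcel=X57: ✓ → 32
parcel=X48: ✗
insured_max = MAX(3476, 682, 1138, 2536, 1270, 32) = 3476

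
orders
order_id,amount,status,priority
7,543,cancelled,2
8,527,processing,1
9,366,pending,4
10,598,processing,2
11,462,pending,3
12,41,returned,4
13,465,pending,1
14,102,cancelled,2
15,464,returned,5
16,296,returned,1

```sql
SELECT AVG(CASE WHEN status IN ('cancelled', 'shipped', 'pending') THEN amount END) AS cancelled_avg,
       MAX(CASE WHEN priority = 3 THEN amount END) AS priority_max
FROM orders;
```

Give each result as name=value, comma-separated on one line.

cancelled_avg=387.6, priority_max=462

[cancelled_avg: status IN ('cancelled', 'shipped', 'pending')]
order_id=7: ✓ → 543
order_id=8: ✗
order_id=9: ✓ → 366
order_id=10: ✗
order_id=11: ✓ → 462
order_id=12: ✗
order_id=13: ✓ → 465
order_id=14: ✓ → 102
order_id=15: ✗
order_id=16: ✗
cancelled_avg = (543 + 366 + 462 + 465 + 102) / 5 = 387.6
—
[priority_max: priority = 3]
order_id=7: ✗
order_id=8: ✗
order_id=9: ✗
order_id=10: ✗
order_id=11: ✓ → 462
order_id=12: ✗
order_id=13: ✗
order_id=14: ✗
order_id=15: ✗
order_id=16: ✗
priority_max = MAX(462) = 462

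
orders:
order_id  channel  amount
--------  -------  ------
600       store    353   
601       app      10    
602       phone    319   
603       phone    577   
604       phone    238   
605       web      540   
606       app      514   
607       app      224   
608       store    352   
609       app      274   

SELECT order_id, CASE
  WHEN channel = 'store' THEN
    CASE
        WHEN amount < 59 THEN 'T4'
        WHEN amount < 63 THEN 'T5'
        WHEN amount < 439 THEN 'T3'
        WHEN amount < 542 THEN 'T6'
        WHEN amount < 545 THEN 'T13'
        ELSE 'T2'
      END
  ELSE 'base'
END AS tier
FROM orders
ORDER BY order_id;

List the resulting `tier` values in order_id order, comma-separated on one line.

T3, base, base, base, base, base, base, base, T3, base

order_id=600: channel='store' → inner[amount < 439] → T3
order_id=601: channel='app' → outer ELSE → base
order_id=602: channel='phone' → outer ELSE → base
order_id=603: channel='phone' → outer ELSE → base
order_id=604: channel='phone' → outer ELSE → base
order_id=605: channel='web' → outer ELSE → base
order_id=606: channel='app' → outer ELSE → base
order_id=607: channel='app' → outer ELSE → base
order_id=608: channel='store' → inner[amount < 439] → T3
order_id=609: channel='app' → outer ELSE → base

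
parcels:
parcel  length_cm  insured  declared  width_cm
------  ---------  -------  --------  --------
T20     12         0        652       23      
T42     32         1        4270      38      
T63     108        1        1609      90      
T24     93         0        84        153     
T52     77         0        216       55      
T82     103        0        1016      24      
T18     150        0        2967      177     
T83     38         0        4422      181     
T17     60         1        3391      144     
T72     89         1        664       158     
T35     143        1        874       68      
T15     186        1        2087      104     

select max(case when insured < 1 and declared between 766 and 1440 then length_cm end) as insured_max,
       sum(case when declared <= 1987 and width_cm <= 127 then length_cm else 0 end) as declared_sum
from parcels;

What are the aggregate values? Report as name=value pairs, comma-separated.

insured_max=103, declared_sum=443

[insured_max: insured < 1 and declared between 766 and 1440]
parcel=T20: ✗
parcel=T42: ✗
parcel=T63: ✗
parcel=T24: ✗
parcel=T52: ✗
parcel=T82: ✓ → 103
parcel=T18: ✗
parcel=T83: ✗
parcel=T17: ✗
parcel=T72: ✗
parcel=T35: ✗
parcel=T15: ✗
insured_max = MAX(103) = 103
—
[declared_sum: declared <= 1987 and width_cm <= 127]
parcel=T20: ✓ → 12
parcel=T42: ✗
parcel=T63: ✓ → 108
parcel=T24: ✗
parcel=T52: ✓ → 77
parcel=T82: ✓ → 103
parcel=T18: ✗
parcel=T83: ✗
parcel=T17: ✗
parcel=T72: ✗
parcel=T35: ✓ → 143
parcel=T15: ✗
declared_sum = 12 + 108 + 77 + 103 + 143 = 443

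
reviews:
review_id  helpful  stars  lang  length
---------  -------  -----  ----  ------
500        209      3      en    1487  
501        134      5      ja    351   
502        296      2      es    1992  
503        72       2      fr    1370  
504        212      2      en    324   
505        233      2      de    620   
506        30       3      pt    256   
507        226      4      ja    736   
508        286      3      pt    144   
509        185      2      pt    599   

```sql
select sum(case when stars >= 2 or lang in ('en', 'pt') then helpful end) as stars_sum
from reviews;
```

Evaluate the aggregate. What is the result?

1883

review_id=500: ✓ → 209
review_id=501: ✓ → 134
review_id=502: ✓ → 296
review_id=503: ✓ → 72
review_id=504: ✓ → 212
review_id=505: ✓ → 233
review_id=506: ✓ → 30
review_id=507: ✓ → 226
review_id=508: ✓ → 286
review_id=509: ✓ → 185
stars_sum = 209 + 134 + 296 + 72 + 212 + 233 + 30 + 226 + 286 + 185 = 1883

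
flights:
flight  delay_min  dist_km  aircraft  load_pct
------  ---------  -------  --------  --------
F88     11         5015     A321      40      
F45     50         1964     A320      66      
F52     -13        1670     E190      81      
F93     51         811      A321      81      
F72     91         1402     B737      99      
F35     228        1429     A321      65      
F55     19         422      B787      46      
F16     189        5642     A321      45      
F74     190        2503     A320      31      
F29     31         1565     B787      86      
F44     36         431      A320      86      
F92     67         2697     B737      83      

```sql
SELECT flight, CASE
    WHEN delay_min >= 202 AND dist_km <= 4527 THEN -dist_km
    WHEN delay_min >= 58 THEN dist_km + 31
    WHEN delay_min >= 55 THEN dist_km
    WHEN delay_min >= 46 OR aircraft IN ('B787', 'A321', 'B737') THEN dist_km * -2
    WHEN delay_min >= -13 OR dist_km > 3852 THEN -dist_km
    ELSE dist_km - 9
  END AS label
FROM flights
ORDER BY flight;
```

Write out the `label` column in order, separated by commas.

flight=F16: delay_min >= 58 → 5673
flight=F29: delay_min >= 46 OR aircraft IN ('B787', 'A321', 'B737') → -3130
flight=F35: delay_min >= 202 AND dist_km <= 4527 → -1429
flight=F44: delay_min >= -13 OR dist_km > 3852 → -431
flight=F45: delay_min >= 46 OR aircraft IN ('B787', 'A321', 'B737') → -3928
flight=F52: delay_min >= -13 OR dist_km > 3852 → -1670
flight=F55: delay_min >= 46 OR aircraft IN ('B787', 'A321', 'B737') → -844
flight=F72: delay_min >= 58 → 1433
flight=F74: delay_min >= 58 → 2534
flight=F88: delay_min >= 46 OR aircraft IN ('B787', 'A321', 'B737') → -10030
flight=F92: delay_min >= 58 → 2728
flight=F93: delay_min >= 46 OR aircraft IN ('B787', 'A321', 'B737') → -1622

5673, -3130, -1429, -431, -3928, -1670, -844, 1433, 2534, -10030, 2728, -1622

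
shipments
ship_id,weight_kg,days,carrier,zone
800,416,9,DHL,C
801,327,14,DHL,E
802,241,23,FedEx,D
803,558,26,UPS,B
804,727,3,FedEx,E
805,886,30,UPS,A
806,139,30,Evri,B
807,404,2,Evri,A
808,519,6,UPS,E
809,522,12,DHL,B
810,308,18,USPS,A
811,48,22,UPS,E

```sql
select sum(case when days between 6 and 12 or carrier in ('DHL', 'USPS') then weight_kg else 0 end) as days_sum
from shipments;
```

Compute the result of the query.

ship_id=800: ✓ → 416
ship_id=801: ✓ → 327
ship_id=802: ✗
ship_id=803: ✗
ship_id=804: ✗
ship_id=805: ✗
ship_id=806: ✗
ship_id=807: ✗
ship_id=808: ✓ → 519
ship_id=809: ✓ → 522
ship_id=810: ✓ → 308
ship_id=811: ✗
days_sum = 416 + 327 + 519 + 522 + 308 = 2092

2092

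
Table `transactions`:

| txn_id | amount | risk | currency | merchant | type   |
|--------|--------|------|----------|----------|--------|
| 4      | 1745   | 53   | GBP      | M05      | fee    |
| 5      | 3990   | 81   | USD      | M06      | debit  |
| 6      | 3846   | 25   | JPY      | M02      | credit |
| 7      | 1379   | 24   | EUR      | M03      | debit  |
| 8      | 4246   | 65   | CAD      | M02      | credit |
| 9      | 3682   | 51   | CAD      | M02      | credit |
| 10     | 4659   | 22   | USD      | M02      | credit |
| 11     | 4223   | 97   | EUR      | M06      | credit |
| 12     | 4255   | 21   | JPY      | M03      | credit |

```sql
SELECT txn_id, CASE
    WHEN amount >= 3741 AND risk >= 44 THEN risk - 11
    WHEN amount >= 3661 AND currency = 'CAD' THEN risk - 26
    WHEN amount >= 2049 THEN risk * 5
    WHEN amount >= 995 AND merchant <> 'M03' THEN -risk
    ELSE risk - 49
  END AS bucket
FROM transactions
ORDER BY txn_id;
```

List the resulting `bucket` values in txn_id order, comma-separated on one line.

-53, 70, 125, -25, 54, 25, 110, 86, 105

txn_id=4: amount >= 995 AND merchant <> 'M03' → -53
txn_id=5: amount >= 3741 AND risk >= 44 → 70
txn_id=6: amount >= 2049 → 125
txn_id=7: ELSE → -25
txn_id=8: amount >= 3741 AND risk >= 44 → 54
txn_id=9: amount >= 3661 AND currency = 'CAD' → 25
txn_id=10: amount >= 2049 → 110
txn_id=11: amount >= 3741 AND risk >= 44 → 86
txn_id=12: amount >= 2049 → 105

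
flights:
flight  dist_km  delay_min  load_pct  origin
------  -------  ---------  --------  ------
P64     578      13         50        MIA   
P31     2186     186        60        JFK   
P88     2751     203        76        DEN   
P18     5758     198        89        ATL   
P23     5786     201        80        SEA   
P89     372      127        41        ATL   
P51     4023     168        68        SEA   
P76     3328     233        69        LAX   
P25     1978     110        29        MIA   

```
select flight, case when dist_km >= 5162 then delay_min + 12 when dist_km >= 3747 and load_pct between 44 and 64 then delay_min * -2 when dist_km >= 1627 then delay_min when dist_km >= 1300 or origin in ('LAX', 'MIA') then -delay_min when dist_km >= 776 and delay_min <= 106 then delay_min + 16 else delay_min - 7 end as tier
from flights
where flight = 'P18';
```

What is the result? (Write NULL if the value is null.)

flight = P18: dist_km=5758, delay_min=198, load_pct=89, origin=ATL.
dist_km >= 5162 → true → 210

210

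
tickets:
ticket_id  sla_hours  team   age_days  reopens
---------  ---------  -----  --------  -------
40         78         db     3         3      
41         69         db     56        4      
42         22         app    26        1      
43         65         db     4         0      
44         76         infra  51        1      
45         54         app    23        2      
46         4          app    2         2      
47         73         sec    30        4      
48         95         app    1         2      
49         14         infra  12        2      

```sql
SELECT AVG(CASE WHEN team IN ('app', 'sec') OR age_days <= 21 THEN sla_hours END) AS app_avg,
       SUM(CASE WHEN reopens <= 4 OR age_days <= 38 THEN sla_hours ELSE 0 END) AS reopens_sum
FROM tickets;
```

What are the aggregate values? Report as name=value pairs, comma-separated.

app_avg=50.625, reopens_sum=550

[app_avg: team IN ('app', 'sec') OR age_days <= 21]
ticket_id=40: ✓ → 78
ticket_id=41: ✗
ticket_id=42: ✓ → 22
ticket_id=43: ✓ → 65
ticket_id=44: ✗
ticket_id=45: ✓ → 54
ticket_id=46: ✓ → 4
ticket_id=47: ✓ → 73
ticket_id=48: ✓ → 95
ticket_id=49: ✓ → 14
app_avg = (78 + 22 + 65 + 54 + 4 + 73 + 95 + 14) / 8 = 50.625
—
[reopens_sum: reopens <= 4 OR age_days <= 38]
ticket_id=40: ✓ → 78
ticket_id=41: ✓ → 69
ticket_id=42: ✓ → 22
ticket_id=43: ✓ → 65
ticket_id=44: ✓ → 76
ticket_id=45: ✓ → 54
ticket_id=46: ✓ → 4
ticket_id=47: ✓ → 73
ticket_id=48: ✓ → 95
ticket_id=49: ✓ → 14
reopens_sum = 78 + 69 + 22 + 65 + 76 + 54 + 4 + 73 + 95 + 14 = 550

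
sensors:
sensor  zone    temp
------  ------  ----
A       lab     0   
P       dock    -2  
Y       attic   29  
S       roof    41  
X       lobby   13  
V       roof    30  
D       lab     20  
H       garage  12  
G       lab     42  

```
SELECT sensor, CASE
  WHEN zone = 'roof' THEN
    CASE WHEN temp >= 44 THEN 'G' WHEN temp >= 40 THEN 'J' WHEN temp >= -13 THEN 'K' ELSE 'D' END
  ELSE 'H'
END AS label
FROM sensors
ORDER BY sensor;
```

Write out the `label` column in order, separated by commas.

sensor=A: zone='lab' → outer ELSE → H
sensor=D: zone='lab' → outer ELSE → H
sensor=G: zone='lab' → outer ELSE → H
sensor=H: zone='garage' → outer ELSE → H
sensor=P: zone='dock' → outer ELSE → H
sensor=S: zone='roof' → inner[temp >= 40] → J
sensor=V: zone='roof' → inner[temp >= -13] → K
sensor=X: zone='lobby' → outer ELSE → H
sensor=Y: zone='attic' → outer ELSE → H

H, H, H, H, H, J, K, H, H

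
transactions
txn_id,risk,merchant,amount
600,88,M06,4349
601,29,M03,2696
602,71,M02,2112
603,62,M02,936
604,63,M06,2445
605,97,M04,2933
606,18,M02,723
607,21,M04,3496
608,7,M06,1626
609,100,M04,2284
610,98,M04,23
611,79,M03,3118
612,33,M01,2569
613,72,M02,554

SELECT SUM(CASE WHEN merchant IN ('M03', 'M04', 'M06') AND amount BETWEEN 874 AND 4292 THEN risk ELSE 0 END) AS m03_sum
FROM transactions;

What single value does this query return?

396

txn_id=600: ✗
txn_id=601: ✓ → 29
txn_id=602: ✗
txn_id=603: ✗
txn_id=604: ✓ → 63
txn_id=605: ✓ → 97
txn_id=606: ✗
txn_id=607: ✓ → 21
txn_id=608: ✓ → 7
txn_id=609: ✓ → 100
txn_id=610: ✗
txn_id=611: ✓ → 79
txn_id=612: ✗
txn_id=613: ✗
m03_sum = 29 + 63 + 97 + 21 + 7 + 100 + 79 = 396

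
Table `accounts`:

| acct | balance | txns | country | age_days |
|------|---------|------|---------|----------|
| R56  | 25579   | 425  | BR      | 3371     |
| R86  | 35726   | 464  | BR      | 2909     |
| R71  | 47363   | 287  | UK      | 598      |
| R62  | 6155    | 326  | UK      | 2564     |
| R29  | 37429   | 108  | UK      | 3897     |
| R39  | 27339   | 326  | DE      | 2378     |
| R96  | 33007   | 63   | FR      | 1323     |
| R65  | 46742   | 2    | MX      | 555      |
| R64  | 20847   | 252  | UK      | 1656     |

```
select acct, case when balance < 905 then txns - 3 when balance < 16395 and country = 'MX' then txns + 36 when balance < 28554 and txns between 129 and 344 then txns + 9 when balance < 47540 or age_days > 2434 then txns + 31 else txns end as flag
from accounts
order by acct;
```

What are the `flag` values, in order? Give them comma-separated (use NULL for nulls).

139, 335, 456, 335, 261, 33, 318, 495, 94

acct=R29: balance < 47540 or age_days > 2434 → 139
acct=R39: balance < 28554 and txns between 129 and 344 → 335
acct=R56: balance < 47540 or age_days > 2434 → 456
acct=R62: balance < 28554 and txns between 129 and 344 → 335
acct=R64: balance < 28554 and txns between 129 and 344 → 261
acct=R65: balance < 47540 or age_days > 2434 → 33
acct=R71: balance < 47540 or age_days > 2434 → 318
acct=R86: balance < 47540 or age_days > 2434 → 495
acct=R96: balance < 47540 or age_days > 2434 → 94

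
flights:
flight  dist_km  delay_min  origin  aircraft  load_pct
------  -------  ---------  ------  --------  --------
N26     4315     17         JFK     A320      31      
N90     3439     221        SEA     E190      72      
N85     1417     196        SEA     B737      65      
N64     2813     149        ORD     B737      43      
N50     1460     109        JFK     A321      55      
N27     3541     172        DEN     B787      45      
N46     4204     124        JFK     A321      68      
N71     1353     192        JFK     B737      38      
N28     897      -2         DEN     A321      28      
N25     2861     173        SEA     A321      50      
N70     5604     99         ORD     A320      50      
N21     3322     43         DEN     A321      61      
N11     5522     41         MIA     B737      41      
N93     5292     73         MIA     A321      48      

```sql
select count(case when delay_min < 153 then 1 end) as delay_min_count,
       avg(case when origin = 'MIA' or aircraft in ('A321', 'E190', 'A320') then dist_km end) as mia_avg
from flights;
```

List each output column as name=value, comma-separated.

[delay_min_count: delay_min < 153]
flight=N26: ✓ → 1
flight=N90: ✗
flight=N85: ✗
flight=N64: ✓ → 1
flight=N50: ✓ → 1
flight=N27: ✗
flight=N46: ✓ → 1
flight=N71: ✗
flight=N28: ✓ → 1
flight=N25: ✗
flight=N70: ✓ → 1
flight=N21: ✓ → 1
flight=N11: ✓ → 1
flight=N93: ✓ → 1
delay_min_count = COUNT(1, 1, 1, 1, 1, 1, 1, 1, 1) = 9
—
[mia_avg: origin = 'MIA' or aircraft in ('A321', 'E190', 'A320')]
flight=N26: ✓ → 4315
flight=N90: ✓ → 3439
flight=N85: ✗
flight=N64: ✗
flight=N50: ✓ → 1460
flight=N27: ✗
flight=N46: ✓ → 4204
flight=N71: ✗
flight=N28: ✓ → 897
flight=N25: ✓ → 2861
flight=N70: ✓ → 5604
flight=N21: ✓ → 3322
flight=N11: ✓ → 5522
flight=N93: ✓ → 5292
mia_avg = (4315 + 3439 + 1460 + 4204 + 897 + 2861 + 5604 + 3322 + 5522 + 5292) / 10 = 3691.6

delay_min_count=9, mia_avg=3691.6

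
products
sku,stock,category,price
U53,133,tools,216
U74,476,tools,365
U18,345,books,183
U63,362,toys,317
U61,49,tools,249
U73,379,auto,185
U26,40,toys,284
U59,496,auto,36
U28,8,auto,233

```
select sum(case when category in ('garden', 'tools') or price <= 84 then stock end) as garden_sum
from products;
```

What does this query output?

sku=U53: ✓ → 133
sku=U74: ✓ → 476
sku=U18: ✗
sku=U63: ✗
sku=U61: ✓ → 49
sku=U73: ✗
sku=U26: ✗
sku=U59: ✓ → 496
sku=U28: ✗
garden_sum = 133 + 476 + 49 + 496 = 1154

1154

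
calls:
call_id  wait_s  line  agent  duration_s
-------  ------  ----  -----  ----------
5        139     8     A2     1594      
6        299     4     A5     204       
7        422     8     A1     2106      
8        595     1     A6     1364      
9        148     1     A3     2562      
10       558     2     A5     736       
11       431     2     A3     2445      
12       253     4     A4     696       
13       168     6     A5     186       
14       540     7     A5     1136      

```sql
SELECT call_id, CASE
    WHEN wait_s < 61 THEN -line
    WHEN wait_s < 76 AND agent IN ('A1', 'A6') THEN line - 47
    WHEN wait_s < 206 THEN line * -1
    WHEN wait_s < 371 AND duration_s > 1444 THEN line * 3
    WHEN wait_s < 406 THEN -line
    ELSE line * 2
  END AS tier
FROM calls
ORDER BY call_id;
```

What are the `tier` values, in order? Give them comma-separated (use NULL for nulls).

-8, -4, 16, 2, -1, 4, 4, -4, -6, 14

call_id=5: wait_s < 206 → -8
call_id=6: wait_s < 406 → -4
call_id=7: ELSE → 16
call_id=8: ELSE → 2
call_id=9: wait_s < 206 → -1
call_id=10: ELSE → 4
call_id=11: ELSE → 4
call_id=12: wait_s < 406 → -4
call_id=13: wait_s < 206 → -6
call_id=14: ELSE → 14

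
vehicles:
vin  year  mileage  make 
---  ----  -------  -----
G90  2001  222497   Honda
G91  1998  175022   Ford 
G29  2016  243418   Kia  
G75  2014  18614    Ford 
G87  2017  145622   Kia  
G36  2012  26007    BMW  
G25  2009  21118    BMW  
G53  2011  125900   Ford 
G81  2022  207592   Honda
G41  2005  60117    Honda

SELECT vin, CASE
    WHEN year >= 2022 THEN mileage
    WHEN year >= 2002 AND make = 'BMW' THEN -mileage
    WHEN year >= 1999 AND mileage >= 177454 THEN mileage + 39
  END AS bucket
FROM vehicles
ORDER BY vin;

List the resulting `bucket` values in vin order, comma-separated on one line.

-21118, 243457, -26007, NULL, NULL, NULL, 207592, NULL, 222536, NULL

vin=G25: year >= 2002 AND make = 'BMW' → -21118
vin=G29: year >= 1999 AND mileage >= 177454 → 243457
vin=G36: year >= 2002 AND make = 'BMW' → -26007
vin=G41: (no match → NULL) → NULL
vin=G53: (no match → NULL) → NULL
vin=G75: (no match → NULL) → NULL
vin=G81: year >= 2022 → 207592
vin=G87: (no match → NULL) → NULL
vin=G90: year >= 1999 AND mileage >= 177454 → 222536
vin=G91: (no match → NULL) → NULL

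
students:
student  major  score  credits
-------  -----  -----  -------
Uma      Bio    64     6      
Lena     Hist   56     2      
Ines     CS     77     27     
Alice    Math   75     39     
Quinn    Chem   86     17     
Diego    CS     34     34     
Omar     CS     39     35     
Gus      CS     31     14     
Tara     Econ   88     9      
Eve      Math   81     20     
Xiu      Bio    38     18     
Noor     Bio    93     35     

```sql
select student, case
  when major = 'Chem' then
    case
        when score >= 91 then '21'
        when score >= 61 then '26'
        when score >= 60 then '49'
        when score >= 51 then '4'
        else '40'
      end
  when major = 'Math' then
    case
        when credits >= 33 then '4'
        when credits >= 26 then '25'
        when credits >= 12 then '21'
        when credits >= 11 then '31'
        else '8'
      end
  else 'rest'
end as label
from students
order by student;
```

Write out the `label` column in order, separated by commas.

4, rest, 21, rest, rest, rest, rest, rest, 26, rest, rest, rest

student=Alice: major='Math' → inner[credits >= 33] → 4
student=Diego: major='CS' → outer ELSE → rest
student=Eve: major='Math' → inner[credits >= 12] → 21
student=Gus: major='CS' → outer ELSE → rest
student=Ines: major='CS' → outer ELSE → rest
student=Lena: major='Hist' → outer ELSE → rest
student=Noor: major='Bio' → outer ELSE → rest
student=Omar: major='CS' → outer ELSE → rest
student=Quinn: major='Chem' → inner[score >= 61] → 26
student=Tara: major='Econ' → outer ELSE → rest
student=Uma: major='Bio' → outer ELSE → rest
student=Xiu: major='Bio' → outer ELSE → rest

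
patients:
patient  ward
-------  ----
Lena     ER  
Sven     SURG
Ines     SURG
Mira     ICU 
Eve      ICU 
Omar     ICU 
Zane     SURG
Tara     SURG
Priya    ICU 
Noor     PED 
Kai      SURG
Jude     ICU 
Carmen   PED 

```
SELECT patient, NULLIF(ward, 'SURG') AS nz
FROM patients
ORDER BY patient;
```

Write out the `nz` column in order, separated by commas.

PED, ICU, NULL, ICU, NULL, ER, ICU, PED, ICU, ICU, NULL, NULL, NULL

patient=Carmen: ward=PED vs SURG: differ → PED
patient=Eve: ward=ICU vs SURG: differ → ICU
patient=Ines: ward=SURG vs SURG: equal → NULL
patient=Jude: ward=ICU vs SURG: differ → ICU
patient=Kai: ward=SURG vs SURG: equal → NULL
patient=Lena: ward=ER vs SURG: differ → ER
patient=Mira: ward=ICU vs SURG: differ → ICU
patient=Noor: ward=PED vs SURG: differ → PED
patient=Omar: ward=ICU vs SURG: differ → ICU
patient=Priya: ward=ICU vs SURG: differ → ICU
patient=Sven: ward=SURG vs SURG: equal → NULL
patient=Tara: ward=SURG vs SURG: equal → NULL
patient=Zane: ward=SURG vs SURG: equal → NULL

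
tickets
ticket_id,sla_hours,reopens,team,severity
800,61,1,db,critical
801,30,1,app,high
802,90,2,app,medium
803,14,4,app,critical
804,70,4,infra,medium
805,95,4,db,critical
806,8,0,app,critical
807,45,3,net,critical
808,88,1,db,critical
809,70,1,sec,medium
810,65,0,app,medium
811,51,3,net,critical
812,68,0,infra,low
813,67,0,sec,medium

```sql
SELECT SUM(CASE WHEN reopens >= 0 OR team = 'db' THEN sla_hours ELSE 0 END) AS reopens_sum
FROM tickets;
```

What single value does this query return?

ticket_id=800: ✓ → 61
ticket_id=801: ✓ → 30
ticket_id=802: ✓ → 90
ticket_id=803: ✓ → 14
ticket_id=804: ✓ → 70
ticket_id=805: ✓ → 95
ticket_id=806: ✓ → 8
ticket_id=807: ✓ → 45
ticket_id=808: ✓ → 88
ticket_id=809: ✓ → 70
ticket_id=810: ✓ → 65
ticket_id=811: ✓ → 51
ticket_id=812: ✓ → 68
ticket_id=813: ✓ → 67
reopens_sum = 61 + 30 + 90 + 14 + 70 + 95 + 8 + 45 + 88 + 70 + 65 + 51 + 68 + 67 = 822

822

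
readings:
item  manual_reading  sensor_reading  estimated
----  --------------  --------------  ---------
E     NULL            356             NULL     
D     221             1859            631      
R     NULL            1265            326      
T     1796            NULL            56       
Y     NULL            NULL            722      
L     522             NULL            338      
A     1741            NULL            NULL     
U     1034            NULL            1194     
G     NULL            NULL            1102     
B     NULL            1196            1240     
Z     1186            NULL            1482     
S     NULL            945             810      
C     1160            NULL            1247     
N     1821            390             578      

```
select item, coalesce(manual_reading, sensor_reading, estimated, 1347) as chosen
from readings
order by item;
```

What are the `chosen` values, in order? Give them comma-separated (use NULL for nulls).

item=A: manual_reading=1741 → 1741
item=B: manual_reading=NULL, sensor_reading=1196 → 1196
item=C: manual_reading=1160 → 1160
item=D: manual_reading=221 → 221
item=E: manual_reading=NULL, sensor_reading=356 → 356
item=G: manual_reading=NULL, sensor_reading=NULL, estimated=1102 → 1102
item=L: manual_reading=522 → 522
item=N: manual_reading=1821 → 1821
item=R: manual_reading=NULL, sensor_reading=1265 → 1265
item=S: manual_reading=NULL, sensor_reading=945 → 945
item=T: manual_reading=1796 → 1796
item=U: manual_reading=1034 → 1034
item=Y: manual_reading=NULL, sensor_reading=NULL, estimated=722 → 722
item=Z: manual_reading=1186 → 1186

1741, 1196, 1160, 221, 356, 1102, 522, 1821, 1265, 945, 1796, 1034, 722, 1186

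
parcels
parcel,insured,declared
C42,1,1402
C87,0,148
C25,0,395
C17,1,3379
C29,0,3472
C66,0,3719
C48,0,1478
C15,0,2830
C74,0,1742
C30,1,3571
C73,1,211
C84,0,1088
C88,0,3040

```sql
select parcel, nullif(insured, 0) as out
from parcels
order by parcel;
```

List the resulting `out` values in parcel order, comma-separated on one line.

parcel=C15: insured=0 vs 0: equal → NULL
parcel=C17: insured=1 vs 0: differ → 1
parcel=C25: insured=0 vs 0: equal → NULL
parcel=C29: insured=0 vs 0: equal → NULL
parcel=C30: insured=1 vs 0: differ → 1
parcel=C42: insured=1 vs 0: differ → 1
parcel=C48: insured=0 vs 0: equal → NULL
parcel=C66: insured=0 vs 0: equal → NULL
parcel=C73: insured=1 vs 0: differ → 1
parcel=C74: insured=0 vs 0: equal → NULL
parcel=C84: insured=0 vs 0: equal → NULL
parcel=C87: insured=0 vs 0: equal → NULL
parcel=C88: insured=0 vs 0: equal → NULL

NULL, 1, NULL, NULL, 1, 1, NULL, NULL, 1, NULL, NULL, NULL, NULL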